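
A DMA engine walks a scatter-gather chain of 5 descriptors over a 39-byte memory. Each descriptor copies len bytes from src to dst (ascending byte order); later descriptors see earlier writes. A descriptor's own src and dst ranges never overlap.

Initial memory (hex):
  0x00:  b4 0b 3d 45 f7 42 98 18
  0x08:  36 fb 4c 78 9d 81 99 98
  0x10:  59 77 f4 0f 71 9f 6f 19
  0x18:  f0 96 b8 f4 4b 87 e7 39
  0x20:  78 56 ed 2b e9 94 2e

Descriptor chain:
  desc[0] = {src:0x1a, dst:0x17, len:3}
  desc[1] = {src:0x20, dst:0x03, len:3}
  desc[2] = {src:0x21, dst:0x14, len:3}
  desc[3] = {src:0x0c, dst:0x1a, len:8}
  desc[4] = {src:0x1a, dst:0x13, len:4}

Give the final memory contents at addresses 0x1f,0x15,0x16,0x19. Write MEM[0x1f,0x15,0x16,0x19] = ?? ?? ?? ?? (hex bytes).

#0 dst[0x17+3] := {0xb8,0xf4,0x4b}
#1 dst[0x03+3] := {0x78,0x56,0xed}
#2 dst[0x14+3] := {0x56,0xed,0x2b}
#3 dst[0x1a+8] := {0x9d,0x81,0x99,0x98,0x59,0x77,0xf4,0x0f}
#4 dst[0x13+4] := {0x9d,0x81,0x99,0x98}
query mem[0x1f]=0x77, mem[0x15]=0x99, mem[0x16]=0x98, mem[0x19]=0x4b

MEM[0x1f,0x15,0x16,0x19] = 77 99 98 4b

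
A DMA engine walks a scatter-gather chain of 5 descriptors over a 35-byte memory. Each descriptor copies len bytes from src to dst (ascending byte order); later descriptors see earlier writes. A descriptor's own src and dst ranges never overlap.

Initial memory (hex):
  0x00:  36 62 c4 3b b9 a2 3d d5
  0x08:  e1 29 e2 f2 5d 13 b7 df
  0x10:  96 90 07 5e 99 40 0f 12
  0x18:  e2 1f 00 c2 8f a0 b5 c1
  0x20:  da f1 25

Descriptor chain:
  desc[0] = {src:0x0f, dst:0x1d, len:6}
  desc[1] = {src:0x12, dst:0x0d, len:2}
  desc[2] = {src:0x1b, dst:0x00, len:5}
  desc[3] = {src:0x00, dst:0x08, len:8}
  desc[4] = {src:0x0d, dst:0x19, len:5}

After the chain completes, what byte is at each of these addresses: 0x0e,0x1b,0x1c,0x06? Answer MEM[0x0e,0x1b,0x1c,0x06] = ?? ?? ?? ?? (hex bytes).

[0] 0x0f->0x1d len=6 : df 96 90 07 5e 99
[1] 0x12->0x0d len=2 : 07 5e
[2] 0x1b->0x00 len=5 : c2 8f df 96 90
[3] 0x00->0x08 len=8 : c2 8f df 96 90 a2 3d d5
[4] 0x0d->0x19 len=5 : a2 3d d5 96 90
query mem[0x0e]=0x3d, mem[0x1b]=0xd5, mem[0x1c]=0x96, mem[0x06]=0x3d

MEM[0x0e,0x1b,0x1c,0x06] = 3d d5 96 3d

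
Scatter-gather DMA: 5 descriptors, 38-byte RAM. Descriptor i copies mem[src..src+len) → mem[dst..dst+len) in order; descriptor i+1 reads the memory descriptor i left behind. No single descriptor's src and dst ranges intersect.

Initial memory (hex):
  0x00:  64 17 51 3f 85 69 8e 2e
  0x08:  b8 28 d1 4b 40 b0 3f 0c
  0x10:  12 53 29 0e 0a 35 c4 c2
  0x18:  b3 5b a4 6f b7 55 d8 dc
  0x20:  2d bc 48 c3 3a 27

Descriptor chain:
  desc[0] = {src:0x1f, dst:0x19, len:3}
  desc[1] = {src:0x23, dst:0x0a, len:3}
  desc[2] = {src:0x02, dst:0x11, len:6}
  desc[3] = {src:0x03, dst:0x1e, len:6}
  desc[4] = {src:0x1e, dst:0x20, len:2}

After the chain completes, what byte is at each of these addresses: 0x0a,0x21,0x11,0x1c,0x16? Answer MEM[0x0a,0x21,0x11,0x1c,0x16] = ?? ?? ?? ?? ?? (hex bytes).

  after D0: wrote 3B at 0x19 = dc2dbc
  after D1: wrote 3B at 0x0a = c33a27
  after D2: wrote 6B at 0x11 = 513f85698e2e
  after D3: wrote 6B at 0x1e = 3f85698e2eb8
  after D4: wrote 2B at 0x20 = 3f85
query mem[0x0a]=0xc3, mem[0x21]=0x85, mem[0x11]=0x51, mem[0x1c]=0xb7, mem[0x16]=0x2e

MEM[0x0a,0x21,0x11,0x1c,0x16] = c3 85 51 b7 2e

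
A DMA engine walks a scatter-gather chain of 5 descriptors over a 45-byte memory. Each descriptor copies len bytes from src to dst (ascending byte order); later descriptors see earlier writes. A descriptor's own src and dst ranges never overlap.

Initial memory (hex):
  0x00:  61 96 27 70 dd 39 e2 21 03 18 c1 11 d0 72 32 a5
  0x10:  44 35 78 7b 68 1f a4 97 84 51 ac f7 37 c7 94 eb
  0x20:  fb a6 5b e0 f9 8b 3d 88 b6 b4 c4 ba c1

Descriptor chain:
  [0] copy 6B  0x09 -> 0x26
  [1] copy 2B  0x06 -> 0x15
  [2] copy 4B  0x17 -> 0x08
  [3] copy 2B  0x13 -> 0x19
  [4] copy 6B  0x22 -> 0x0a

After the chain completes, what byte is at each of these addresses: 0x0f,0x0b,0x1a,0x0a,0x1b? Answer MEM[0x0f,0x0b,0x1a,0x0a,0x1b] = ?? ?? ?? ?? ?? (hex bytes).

  after D0: wrote 6B at 0x26 = 18c111d07232
  after D1: wrote 2B at 0x15 = e221
  after D2: wrote 4B at 0x08 = 978451ac
  after D3: wrote 2B at 0x19 = 7b68
  after D4: wrote 6B at 0x0a = 5be0f98b18c1
query mem[0x0f]=0xc1, mem[0x0b]=0xe0, mem[0x1a]=0x68, mem[0x0a]=0x5b, mem[0x1b]=0xf7

MEM[0x0f,0x0b,0x1a,0x0a,0x1b] = c1 e0 68 5b f7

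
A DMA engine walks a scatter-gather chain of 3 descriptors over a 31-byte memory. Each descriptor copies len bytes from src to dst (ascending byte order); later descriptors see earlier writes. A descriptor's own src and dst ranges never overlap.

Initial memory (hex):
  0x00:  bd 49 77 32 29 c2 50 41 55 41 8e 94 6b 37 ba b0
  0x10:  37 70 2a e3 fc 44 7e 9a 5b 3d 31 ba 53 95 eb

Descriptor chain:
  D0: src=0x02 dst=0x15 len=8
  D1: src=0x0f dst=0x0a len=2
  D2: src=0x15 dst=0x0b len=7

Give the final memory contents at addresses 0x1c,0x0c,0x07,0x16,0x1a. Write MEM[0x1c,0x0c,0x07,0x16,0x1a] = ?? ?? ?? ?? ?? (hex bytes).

MEM[0x1c,0x0c,0x07,0x16,0x1a] = 41 32 41 32 41

[0] 0x02->0x15 len=8 : 77 32 29 c2 50 41 55 41
[1] 0x0f->0x0a len=2 : b0 37
[2] 0x15->0x0b len=7 : 77 32 29 c2 50 41 55
query mem[0x1c]=0x41, mem[0x0c]=0x32, mem[0x07]=0x41, mem[0x16]=0x32, mem[0x1a]=0x41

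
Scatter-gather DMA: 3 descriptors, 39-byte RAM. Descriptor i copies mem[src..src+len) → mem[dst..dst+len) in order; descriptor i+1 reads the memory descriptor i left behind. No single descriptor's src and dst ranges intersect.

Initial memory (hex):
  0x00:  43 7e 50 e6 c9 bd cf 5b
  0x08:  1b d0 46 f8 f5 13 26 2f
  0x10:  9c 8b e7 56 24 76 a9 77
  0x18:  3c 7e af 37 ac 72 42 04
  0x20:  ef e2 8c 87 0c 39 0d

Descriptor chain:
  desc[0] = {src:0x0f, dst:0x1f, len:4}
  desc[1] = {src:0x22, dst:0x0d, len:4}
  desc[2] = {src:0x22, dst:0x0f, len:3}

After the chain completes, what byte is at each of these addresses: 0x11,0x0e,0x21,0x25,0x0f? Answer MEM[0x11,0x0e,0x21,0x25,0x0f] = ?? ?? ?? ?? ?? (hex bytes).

D0: mem[0x1f..0x22] <- [2f 9c 8b e7]
D1: mem[0x0d..0x10] <- [e7 87 0c 39]
D2: mem[0x0f..0x11] <- [e7 87 0c]
query mem[0x11]=0x0c, mem[0x0e]=0x87, mem[0x21]=0x8b, mem[0x25]=0x39, mem[0x0f]=0xe7

MEM[0x11,0x0e,0x21,0x25,0x0f] = 0c 87 8b 39 e7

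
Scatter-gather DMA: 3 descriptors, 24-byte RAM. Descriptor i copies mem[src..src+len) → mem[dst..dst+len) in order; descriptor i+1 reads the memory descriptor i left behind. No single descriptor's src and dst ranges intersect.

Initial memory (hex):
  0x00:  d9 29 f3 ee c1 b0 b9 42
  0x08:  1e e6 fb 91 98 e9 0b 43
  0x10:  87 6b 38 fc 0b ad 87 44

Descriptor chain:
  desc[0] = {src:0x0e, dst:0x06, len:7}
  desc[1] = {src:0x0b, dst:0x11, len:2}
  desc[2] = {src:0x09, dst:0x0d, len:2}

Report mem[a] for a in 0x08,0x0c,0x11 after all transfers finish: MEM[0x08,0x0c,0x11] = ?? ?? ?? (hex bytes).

MEM[0x08,0x0c,0x11] = 87 0b fc

#0 dst[0x06+7] := {0x0b,0x43,0x87,0x6b,0x38,0xfc,0x0b}
#1 dst[0x11+2] := {0xfc,0x0b}
#2 dst[0x0d+2] := {0x6b,0x38}
query mem[0x08]=0x87, mem[0x0c]=0x0b, mem[0x11]=0xfc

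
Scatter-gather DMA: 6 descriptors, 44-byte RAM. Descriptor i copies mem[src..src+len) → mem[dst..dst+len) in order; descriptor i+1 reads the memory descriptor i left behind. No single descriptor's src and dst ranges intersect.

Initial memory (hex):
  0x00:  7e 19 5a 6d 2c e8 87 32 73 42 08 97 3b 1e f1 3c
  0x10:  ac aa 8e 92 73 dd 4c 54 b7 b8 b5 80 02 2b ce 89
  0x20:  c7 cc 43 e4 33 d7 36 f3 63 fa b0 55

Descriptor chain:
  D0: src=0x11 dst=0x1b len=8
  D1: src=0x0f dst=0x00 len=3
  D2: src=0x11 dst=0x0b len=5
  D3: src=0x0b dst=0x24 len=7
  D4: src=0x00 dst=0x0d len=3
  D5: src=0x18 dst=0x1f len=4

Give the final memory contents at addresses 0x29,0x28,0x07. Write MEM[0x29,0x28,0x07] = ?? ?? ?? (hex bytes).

MEM[0x29,0x28,0x07] = ac dd 32

#0 dst[0x1b+8] := {0xaa,0x8e,0x92,0x73,0xdd,0x4c,0x54,0xb7}
#1 dst[0x00+3] := {0x3c,0xac,0xaa}
#2 dst[0x0b+5] := {0xaa,0x8e,0x92,0x73,0xdd}
#3 dst[0x24+7] := {0xaa,0x8e,0x92,0x73,0xdd,0xac,0xaa}
#4 dst[0x0d+3] := {0x3c,0xac,0xaa}
#5 dst[0x1f+4] := {0xb7,0xb8,0xb5,0xaa}
query mem[0x29]=0xac, mem[0x28]=0xdd, mem[0x07]=0x32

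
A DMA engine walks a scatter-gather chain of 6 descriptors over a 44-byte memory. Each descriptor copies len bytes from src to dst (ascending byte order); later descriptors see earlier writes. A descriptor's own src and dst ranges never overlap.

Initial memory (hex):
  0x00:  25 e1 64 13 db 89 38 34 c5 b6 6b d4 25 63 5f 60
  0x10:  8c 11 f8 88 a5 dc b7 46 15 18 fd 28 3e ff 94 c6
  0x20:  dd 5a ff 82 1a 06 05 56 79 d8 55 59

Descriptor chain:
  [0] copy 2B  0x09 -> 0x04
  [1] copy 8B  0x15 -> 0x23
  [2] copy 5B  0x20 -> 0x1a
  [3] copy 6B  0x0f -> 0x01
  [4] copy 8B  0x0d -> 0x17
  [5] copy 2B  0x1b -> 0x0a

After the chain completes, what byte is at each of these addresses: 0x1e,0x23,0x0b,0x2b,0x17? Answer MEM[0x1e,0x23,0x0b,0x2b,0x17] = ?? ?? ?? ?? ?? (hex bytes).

  after D0: wrote 2B at 0x04 = b66b
  after D1: wrote 8B at 0x23 = dcb7461518fd283e
  after D2: wrote 5B at 0x1a = dd5affdcb7
  after D3: wrote 6B at 0x01 = 608c11f888a5
  after D4: wrote 8B at 0x17 = 635f608c11f888a5
  after D5: wrote 2B at 0x0a = 11f8
query mem[0x1e]=0xa5, mem[0x23]=0xdc, mem[0x0b]=0xf8, mem[0x2b]=0x59, mem[0x17]=0x63

MEM[0x1e,0x23,0x0b,0x2b,0x17] = a5 dc f8 59 63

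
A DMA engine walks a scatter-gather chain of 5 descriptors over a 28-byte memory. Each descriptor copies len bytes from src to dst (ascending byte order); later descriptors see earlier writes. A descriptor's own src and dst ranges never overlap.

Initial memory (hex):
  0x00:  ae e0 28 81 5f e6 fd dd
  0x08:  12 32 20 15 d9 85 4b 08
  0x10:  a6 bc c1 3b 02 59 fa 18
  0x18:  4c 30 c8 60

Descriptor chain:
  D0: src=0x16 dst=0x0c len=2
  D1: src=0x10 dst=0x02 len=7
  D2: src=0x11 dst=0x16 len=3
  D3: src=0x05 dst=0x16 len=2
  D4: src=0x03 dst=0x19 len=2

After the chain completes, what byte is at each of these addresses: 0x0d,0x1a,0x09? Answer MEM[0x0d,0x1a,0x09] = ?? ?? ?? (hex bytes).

MEM[0x0d,0x1a,0x09] = 18 c1 32

D0: mem[0x0c..0x0d] <- [fa 18]
D1: mem[0x02..0x08] <- [a6 bc c1 3b 02 59 fa]
D2: mem[0x16..0x18] <- [bc c1 3b]
D3: mem[0x16..0x17] <- [3b 02]
D4: mem[0x19..0x1a] <- [bc c1]
query mem[0x0d]=0x18, mem[0x1a]=0xc1, mem[0x09]=0x32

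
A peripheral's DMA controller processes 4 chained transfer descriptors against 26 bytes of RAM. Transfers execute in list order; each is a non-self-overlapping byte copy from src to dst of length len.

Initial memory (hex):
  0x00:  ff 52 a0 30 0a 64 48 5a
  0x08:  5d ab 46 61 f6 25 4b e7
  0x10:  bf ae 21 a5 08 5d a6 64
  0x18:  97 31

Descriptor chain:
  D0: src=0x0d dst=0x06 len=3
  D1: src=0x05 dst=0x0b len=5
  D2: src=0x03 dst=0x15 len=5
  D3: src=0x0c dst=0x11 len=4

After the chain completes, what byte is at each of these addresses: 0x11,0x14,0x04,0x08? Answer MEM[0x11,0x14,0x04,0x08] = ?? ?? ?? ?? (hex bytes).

  after D0: wrote 3B at 0x06 = 254be7
  after D1: wrote 5B at 0x0b = 64254be7ab
  after D2: wrote 5B at 0x15 = 300a64254b
  after D3: wrote 4B at 0x11 = 254be7ab
query mem[0x11]=0x25, mem[0x14]=0xab, mem[0x04]=0x0a, mem[0x08]=0xe7

MEM[0x11,0x14,0x04,0x08] = 25 ab 0a e7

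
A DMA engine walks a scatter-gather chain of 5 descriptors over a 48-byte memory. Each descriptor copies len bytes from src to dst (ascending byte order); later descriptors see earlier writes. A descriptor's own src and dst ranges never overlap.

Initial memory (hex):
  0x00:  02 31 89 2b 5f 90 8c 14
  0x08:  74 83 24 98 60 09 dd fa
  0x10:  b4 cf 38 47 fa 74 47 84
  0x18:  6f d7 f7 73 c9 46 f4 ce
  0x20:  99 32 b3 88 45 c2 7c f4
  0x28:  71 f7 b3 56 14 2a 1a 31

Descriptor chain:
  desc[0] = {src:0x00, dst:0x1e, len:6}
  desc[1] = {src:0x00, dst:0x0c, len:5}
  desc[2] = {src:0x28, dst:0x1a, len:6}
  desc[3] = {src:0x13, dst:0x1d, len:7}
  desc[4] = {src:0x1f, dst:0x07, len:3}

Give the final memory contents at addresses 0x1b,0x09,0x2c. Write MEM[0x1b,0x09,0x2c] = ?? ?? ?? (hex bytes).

MEM[0x1b,0x09,0x2c] = f7 84 14

[0] 0x00->0x1e len=6 : 02 31 89 2b 5f 90
[1] 0x00->0x0c len=5 : 02 31 89 2b 5f
[2] 0x28->0x1a len=6 : 71 f7 b3 56 14 2a
[3] 0x13->0x1d len=7 : 47 fa 74 47 84 6f d7
[4] 0x1f->0x07 len=3 : 74 47 84
query mem[0x1b]=0xf7, mem[0x09]=0x84, mem[0x2c]=0x14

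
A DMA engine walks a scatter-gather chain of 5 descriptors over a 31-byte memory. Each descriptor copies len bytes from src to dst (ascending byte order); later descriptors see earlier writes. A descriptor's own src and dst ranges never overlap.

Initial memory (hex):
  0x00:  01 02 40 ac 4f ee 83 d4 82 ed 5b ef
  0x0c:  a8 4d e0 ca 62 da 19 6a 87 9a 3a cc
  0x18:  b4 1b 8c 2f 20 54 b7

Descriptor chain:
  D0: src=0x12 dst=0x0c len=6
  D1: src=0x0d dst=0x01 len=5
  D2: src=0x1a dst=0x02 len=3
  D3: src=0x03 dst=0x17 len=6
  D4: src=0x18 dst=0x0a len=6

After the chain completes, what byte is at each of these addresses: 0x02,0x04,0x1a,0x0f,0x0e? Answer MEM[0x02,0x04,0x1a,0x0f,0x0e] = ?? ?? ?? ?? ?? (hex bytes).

[0] 0x12->0x0c len=6 : 19 6a 87 9a 3a cc
[1] 0x0d->0x01 len=5 : 6a 87 9a 3a cc
[2] 0x1a->0x02 len=3 : 8c 2f 20
[3] 0x03->0x17 len=6 : 2f 20 cc 83 d4 82
[4] 0x18->0x0a len=6 : 20 cc 83 d4 82 54
query mem[0x02]=0x8c, mem[0x04]=0x20, mem[0x1a]=0x83, mem[0x0f]=0x54, mem[0x0e]=0x82

MEM[0x02,0x04,0x1a,0x0f,0x0e] = 8c 20 83 54 82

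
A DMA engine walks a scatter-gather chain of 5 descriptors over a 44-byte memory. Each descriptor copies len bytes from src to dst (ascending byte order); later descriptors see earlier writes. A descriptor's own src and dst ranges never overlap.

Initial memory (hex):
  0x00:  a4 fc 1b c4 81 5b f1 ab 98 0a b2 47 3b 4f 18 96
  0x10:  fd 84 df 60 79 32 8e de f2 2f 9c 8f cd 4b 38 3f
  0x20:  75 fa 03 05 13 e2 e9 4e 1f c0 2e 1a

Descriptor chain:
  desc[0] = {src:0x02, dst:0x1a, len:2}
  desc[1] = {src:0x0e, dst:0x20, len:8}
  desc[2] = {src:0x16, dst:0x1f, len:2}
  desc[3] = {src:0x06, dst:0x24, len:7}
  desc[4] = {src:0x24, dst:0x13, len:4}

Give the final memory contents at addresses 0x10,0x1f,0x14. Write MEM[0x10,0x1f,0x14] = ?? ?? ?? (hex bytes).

#0 dst[0x1a+2] := {0x1b,0xc4}
#1 dst[0x20+8] := {0x18,0x96,0xfd,0x84,0xdf,0x60,0x79,0x32}
#2 dst[0x1f+2] := {0x8e,0xde}
#3 dst[0x24+7] := {0xf1,0xab,0x98,0x0a,0xb2,0x47,0x3b}
#4 dst[0x13+4] := {0xf1,0xab,0x98,0x0a}
query mem[0x10]=0xfd, mem[0x1f]=0x8e, mem[0x14]=0xab

MEM[0x10,0x1f,0x14] = fd 8e ab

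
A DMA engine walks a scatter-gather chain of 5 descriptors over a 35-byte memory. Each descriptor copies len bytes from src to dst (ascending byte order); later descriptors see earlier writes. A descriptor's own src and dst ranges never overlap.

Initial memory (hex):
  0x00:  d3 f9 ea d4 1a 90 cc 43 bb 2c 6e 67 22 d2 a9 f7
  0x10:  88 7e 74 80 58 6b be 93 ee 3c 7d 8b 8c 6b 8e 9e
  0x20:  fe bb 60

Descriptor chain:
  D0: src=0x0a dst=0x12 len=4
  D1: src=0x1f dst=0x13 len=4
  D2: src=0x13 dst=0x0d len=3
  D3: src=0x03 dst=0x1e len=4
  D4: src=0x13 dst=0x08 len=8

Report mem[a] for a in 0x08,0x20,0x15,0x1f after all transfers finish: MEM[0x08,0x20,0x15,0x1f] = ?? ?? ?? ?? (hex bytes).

[0] 0x0a->0x12 len=4 : 6e 67 22 d2
[1] 0x1f->0x13 len=4 : 9e fe bb 60
[2] 0x13->0x0d len=3 : 9e fe bb
[3] 0x03->0x1e len=4 : d4 1a 90 cc
[4] 0x13->0x08 len=8 : 9e fe bb 60 93 ee 3c 7d
query mem[0x08]=0x9e, mem[0x20]=0x90, mem[0x15]=0xbb, mem[0x1f]=0x1a

MEM[0x08,0x20,0x15,0x1f] = 9e 90 bb 1a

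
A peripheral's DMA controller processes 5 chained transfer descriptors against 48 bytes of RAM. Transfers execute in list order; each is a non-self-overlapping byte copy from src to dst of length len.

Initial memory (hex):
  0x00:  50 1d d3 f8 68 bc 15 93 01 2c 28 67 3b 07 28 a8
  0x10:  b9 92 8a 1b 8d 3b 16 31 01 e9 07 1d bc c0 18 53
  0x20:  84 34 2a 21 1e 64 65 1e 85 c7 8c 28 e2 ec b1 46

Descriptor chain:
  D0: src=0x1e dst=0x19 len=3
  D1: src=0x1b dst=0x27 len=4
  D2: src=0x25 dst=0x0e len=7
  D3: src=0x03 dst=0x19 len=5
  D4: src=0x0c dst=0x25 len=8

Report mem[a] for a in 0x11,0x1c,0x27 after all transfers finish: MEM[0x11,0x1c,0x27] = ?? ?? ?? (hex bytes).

MEM[0x11,0x1c,0x27] = bc 15 64

  after D0: wrote 3B at 0x19 = 185384
  after D1: wrote 4B at 0x27 = 84bcc018
  after D2: wrote 7B at 0x0e = 646584bcc01828
  after D3: wrote 5B at 0x19 = f868bc1593
  after D4: wrote 8B at 0x25 = 3b07646584bcc018
query mem[0x11]=0xbc, mem[0x1c]=0x15, mem[0x27]=0x64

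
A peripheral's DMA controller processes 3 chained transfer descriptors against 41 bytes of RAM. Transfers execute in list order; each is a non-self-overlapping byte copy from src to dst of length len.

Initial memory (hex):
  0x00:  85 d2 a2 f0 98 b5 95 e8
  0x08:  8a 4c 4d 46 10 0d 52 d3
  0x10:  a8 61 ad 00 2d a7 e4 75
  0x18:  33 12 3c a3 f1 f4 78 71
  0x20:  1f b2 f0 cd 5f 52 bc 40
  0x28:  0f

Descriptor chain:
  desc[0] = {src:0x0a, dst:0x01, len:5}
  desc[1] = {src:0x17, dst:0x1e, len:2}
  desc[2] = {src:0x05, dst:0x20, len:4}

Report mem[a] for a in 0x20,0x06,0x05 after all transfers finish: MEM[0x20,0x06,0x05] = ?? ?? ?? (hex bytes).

MEM[0x20,0x06,0x05] = 52 95 52

  after D0: wrote 5B at 0x01 = 4d46100d52
  after D1: wrote 2B at 0x1e = 7533
  after D2: wrote 4B at 0x20 = 5295e88a
query mem[0x20]=0x52, mem[0x06]=0x95, mem[0x05]=0x52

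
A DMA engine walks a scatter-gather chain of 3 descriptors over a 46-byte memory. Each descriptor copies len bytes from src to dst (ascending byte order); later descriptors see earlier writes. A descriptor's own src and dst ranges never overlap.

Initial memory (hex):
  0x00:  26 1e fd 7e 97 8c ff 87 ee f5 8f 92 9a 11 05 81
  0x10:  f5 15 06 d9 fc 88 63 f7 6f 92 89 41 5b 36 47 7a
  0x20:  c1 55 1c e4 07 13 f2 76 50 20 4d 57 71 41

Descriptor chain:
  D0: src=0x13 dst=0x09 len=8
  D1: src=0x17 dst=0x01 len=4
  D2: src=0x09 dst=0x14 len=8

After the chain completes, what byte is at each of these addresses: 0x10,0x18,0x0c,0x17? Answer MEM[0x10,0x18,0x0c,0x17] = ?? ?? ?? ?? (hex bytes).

MEM[0x10,0x18,0x0c,0x17] = 89 f7 63 63

  after D0: wrote 8B at 0x09 = d9fc8863f76f9289
  after D1: wrote 4B at 0x01 = f76f9289
  after D2: wrote 8B at 0x14 = d9fc8863f76f9289
query mem[0x10]=0x89, mem[0x18]=0xf7, mem[0x0c]=0x63, mem[0x17]=0x63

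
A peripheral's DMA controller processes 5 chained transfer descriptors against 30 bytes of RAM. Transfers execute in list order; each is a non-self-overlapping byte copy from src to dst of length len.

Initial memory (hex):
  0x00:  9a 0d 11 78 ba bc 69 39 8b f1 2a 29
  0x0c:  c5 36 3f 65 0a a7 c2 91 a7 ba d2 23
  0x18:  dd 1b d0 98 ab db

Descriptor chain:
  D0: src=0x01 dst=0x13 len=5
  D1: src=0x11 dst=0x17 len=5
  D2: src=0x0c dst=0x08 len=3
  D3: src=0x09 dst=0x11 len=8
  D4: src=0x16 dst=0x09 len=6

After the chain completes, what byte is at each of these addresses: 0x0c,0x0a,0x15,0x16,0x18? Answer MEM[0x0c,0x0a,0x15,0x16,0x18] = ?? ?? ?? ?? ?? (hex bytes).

MEM[0x0c,0x0a,0x15,0x16,0x18] = 0d 65 36 3f 0a

#0 dst[0x13+5] := {0x0d,0x11,0x78,0xba,0xbc}
#1 dst[0x17+5] := {0xa7,0xc2,0x0d,0x11,0x78}
#2 dst[0x08+3] := {0xc5,0x36,0x3f}
#3 dst[0x11+8] := {0x36,0x3f,0x29,0xc5,0x36,0x3f,0x65,0x0a}
#4 dst[0x09+6] := {0x3f,0x65,0x0a,0x0d,0x11,0x78}
query mem[0x0c]=0x0d, mem[0x0a]=0x65, mem[0x15]=0x36, mem[0x16]=0x3f, mem[0x18]=0x0a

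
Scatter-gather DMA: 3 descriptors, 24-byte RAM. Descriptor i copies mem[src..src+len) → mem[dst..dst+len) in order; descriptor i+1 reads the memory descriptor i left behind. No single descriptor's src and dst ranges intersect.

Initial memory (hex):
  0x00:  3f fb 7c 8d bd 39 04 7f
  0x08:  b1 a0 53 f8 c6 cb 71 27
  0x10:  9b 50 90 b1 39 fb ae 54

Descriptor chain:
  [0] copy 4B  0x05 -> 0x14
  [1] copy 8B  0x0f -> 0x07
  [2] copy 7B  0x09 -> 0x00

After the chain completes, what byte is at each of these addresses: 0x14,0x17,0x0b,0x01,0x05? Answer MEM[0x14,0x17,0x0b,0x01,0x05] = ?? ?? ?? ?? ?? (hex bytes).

MEM[0x14,0x17,0x0b,0x01,0x05] = 39 b1 b1 90 7f

#0 dst[0x14+4] := {0x39,0x04,0x7f,0xb1}
#1 dst[0x07+8] := {0x27,0x9b,0x50,0x90,0xb1,0x39,0x04,0x7f}
#2 dst[0x00+7] := {0x50,0x90,0xb1,0x39,0x04,0x7f,0x27}
query mem[0x14]=0x39, mem[0x17]=0xb1, mem[0x0b]=0xb1, mem[0x01]=0x90, mem[0x05]=0x7f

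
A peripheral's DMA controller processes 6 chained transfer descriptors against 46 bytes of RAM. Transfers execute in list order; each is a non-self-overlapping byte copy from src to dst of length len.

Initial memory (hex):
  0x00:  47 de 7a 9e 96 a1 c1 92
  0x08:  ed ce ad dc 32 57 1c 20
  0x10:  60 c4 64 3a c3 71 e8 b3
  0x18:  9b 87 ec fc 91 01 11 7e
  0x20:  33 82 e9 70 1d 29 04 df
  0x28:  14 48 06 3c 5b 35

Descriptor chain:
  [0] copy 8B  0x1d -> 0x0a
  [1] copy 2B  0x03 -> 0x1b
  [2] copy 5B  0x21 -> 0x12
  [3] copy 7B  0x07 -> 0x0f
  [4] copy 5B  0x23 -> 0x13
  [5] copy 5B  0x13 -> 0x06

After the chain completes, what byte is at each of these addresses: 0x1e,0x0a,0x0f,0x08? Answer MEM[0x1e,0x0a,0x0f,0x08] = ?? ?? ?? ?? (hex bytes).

[0] 0x1d->0x0a len=8 : 01 11 7e 33 82 e9 70 1d
[1] 0x03->0x1b len=2 : 9e 96
[2] 0x21->0x12 len=5 : 82 e9 70 1d 29
[3] 0x07->0x0f len=7 : 92 ed ce 01 11 7e 33
[4] 0x23->0x13 len=5 : 70 1d 29 04 df
[5] 0x13->0x06 len=5 : 70 1d 29 04 df
query mem[0x1e]=0x11, mem[0x0a]=0xdf, mem[0x0f]=0x92, mem[0x08]=0x29

MEM[0x1e,0x0a,0x0f,0x08] = 11 df 92 29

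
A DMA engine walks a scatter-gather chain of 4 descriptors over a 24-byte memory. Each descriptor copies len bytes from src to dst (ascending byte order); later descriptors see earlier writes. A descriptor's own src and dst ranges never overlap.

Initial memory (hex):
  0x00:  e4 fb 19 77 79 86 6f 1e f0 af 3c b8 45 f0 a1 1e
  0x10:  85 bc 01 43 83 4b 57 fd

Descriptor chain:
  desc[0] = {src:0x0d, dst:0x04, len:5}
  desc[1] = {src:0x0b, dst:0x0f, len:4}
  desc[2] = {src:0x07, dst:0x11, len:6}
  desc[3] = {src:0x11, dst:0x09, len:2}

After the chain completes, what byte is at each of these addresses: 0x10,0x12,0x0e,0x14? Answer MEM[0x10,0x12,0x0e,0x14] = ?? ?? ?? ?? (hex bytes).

#0 dst[0x04+5] := {0xf0,0xa1,0x1e,0x85,0xbc}
#1 dst[0x0f+4] := {0xb8,0x45,0xf0,0xa1}
#2 dst[0x11+6] := {0x85,0xbc,0xaf,0x3c,0xb8,0x45}
#3 dst[0x09+2] := {0x85,0xbc}
query mem[0x10]=0x45, mem[0x12]=0xbc, mem[0x0e]=0xa1, mem[0x14]=0x3c

MEM[0x10,0x12,0x0e,0x14] = 45 bc a1 3c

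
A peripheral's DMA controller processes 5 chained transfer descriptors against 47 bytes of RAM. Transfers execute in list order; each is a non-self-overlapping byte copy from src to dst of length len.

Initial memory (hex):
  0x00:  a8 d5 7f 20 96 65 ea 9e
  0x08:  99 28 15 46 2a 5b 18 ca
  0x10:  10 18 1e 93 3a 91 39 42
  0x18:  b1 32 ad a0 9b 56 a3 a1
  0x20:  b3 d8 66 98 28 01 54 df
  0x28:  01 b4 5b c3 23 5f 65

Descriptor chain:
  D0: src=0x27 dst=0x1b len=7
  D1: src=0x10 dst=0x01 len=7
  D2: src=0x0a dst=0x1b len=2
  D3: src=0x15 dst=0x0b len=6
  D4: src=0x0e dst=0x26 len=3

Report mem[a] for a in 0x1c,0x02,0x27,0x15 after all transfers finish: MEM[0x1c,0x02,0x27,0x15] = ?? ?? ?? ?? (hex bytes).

MEM[0x1c,0x02,0x27,0x15] = 46 18 32 91

[0] 0x27->0x1b len=7 : df 01 b4 5b c3 23 5f
[1] 0x10->0x01 len=7 : 10 18 1e 93 3a 91 39
[2] 0x0a->0x1b len=2 : 15 46
[3] 0x15->0x0b len=6 : 91 39 42 b1 32 ad
[4] 0x0e->0x26 len=3 : b1 32 ad
query mem[0x1c]=0x46, mem[0x02]=0x18, mem[0x27]=0x32, mem[0x15]=0x91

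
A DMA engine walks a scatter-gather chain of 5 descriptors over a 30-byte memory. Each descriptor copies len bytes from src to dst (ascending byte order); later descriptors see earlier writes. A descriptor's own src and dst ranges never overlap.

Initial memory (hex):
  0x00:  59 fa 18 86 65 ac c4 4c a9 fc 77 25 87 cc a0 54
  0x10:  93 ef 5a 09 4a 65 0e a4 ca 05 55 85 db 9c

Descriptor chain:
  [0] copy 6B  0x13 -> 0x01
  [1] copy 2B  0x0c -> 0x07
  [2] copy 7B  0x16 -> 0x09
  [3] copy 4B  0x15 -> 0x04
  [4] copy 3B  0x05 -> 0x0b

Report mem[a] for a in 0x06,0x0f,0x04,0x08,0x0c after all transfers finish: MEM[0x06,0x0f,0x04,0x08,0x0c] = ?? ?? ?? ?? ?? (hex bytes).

[0] 0x13->0x01 len=6 : 09 4a 65 0e a4 ca
[1] 0x0c->0x07 len=2 : 87 cc
[2] 0x16->0x09 len=7 : 0e a4 ca 05 55 85 db
[3] 0x15->0x04 len=4 : 65 0e a4 ca
[4] 0x05->0x0b len=3 : 0e a4 ca
query mem[0x06]=0xa4, mem[0x0f]=0xdb, mem[0x04]=0x65, mem[0x08]=0xcc, mem[0x0c]=0xa4

MEM[0x06,0x0f,0x04,0x08,0x0c] = a4 db 65 cc a4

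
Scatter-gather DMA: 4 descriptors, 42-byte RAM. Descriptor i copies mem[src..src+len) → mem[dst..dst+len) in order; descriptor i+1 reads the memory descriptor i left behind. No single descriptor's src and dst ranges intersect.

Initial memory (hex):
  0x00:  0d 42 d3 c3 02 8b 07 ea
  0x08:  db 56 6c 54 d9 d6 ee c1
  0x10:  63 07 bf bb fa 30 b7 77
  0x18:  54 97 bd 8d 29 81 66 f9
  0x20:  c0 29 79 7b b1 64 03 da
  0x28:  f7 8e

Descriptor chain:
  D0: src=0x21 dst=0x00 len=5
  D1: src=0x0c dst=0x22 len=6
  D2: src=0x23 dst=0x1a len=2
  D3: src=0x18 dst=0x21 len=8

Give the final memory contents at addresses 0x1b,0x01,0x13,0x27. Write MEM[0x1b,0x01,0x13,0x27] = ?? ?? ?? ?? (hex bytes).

MEM[0x1b,0x01,0x13,0x27] = ee 79 bb 66

#0 dst[0x00+5] := {0x29,0x79,0x7b,0xb1,0x64}
#1 dst[0x22+6] := {0xd9,0xd6,0xee,0xc1,0x63,0x07}
#2 dst[0x1a+2] := {0xd6,0xee}
#3 dst[0x21+8] := {0x54,0x97,0xd6,0xee,0x29,0x81,0x66,0xf9}
query mem[0x1b]=0xee, mem[0x01]=0x79, mem[0x13]=0xbb, mem[0x27]=0x66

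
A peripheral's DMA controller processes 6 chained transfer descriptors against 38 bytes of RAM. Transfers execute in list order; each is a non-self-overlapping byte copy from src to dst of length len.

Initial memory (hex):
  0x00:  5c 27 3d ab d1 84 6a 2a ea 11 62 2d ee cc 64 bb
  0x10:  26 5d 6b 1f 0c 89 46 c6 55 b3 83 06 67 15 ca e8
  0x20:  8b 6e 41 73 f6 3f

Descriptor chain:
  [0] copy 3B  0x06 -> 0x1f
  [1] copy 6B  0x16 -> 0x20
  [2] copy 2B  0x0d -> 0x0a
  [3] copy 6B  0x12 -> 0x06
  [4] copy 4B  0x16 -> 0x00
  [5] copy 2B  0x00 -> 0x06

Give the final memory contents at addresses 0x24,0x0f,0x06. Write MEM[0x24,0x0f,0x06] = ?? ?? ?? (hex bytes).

[0] 0x06->0x1f len=3 : 6a 2a ea
[1] 0x16->0x20 len=6 : 46 c6 55 b3 83 06
[2] 0x0d->0x0a len=2 : cc 64
[3] 0x12->0x06 len=6 : 6b 1f 0c 89 46 c6
[4] 0x16->0x00 len=4 : 46 c6 55 b3
[5] 0x00->0x06 len=2 : 46 c6
query mem[0x24]=0x83, mem[0x0f]=0xbb, mem[0x06]=0x46

MEM[0x24,0x0f,0x06] = 83 bb 46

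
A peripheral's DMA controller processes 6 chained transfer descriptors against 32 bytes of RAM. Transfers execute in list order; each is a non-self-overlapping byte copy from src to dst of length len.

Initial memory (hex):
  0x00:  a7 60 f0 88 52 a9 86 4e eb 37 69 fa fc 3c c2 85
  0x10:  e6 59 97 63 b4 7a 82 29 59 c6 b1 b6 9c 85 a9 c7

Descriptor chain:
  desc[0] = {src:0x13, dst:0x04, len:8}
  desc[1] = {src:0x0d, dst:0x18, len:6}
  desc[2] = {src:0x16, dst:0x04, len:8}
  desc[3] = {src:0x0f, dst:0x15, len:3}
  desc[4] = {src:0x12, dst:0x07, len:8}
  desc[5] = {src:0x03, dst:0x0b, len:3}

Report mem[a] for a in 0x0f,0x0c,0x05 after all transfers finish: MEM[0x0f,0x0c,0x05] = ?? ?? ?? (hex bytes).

  after D0: wrote 8B at 0x04 = 63b47a822959c6b1
  after D1: wrote 6B at 0x18 = 3cc285e65997
  after D2: wrote 8B at 0x04 = 82293cc285e65997
  after D3: wrote 3B at 0x15 = 85e659
  after D4: wrote 8B at 0x07 = 9763b485e6593cc2
  after D5: wrote 3B at 0x0b = 888229
query mem[0x0f]=0x85, mem[0x0c]=0x82, mem[0x05]=0x29

MEM[0x0f,0x0c,0x05] = 85 82 29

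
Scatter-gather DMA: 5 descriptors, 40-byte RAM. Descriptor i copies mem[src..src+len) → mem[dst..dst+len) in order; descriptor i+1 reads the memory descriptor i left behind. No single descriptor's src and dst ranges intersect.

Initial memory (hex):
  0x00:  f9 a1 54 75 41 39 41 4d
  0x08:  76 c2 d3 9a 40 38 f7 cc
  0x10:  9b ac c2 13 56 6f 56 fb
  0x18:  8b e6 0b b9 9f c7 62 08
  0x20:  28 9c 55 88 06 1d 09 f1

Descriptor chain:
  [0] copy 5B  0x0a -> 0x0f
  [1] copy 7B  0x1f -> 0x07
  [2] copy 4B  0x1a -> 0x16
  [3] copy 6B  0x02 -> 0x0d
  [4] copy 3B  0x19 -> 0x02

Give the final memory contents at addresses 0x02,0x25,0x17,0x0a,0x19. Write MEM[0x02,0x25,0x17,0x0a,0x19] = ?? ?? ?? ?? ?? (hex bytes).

  after D0: wrote 5B at 0x0f = d39a4038f7
  after D1: wrote 7B at 0x07 = 08289c5588061d
  after D2: wrote 4B at 0x16 = 0bb99fc7
  after D3: wrote 6B at 0x0d = 547541394108
  after D4: wrote 3B at 0x02 = c70bb9
query mem[0x02]=0xc7, mem[0x25]=0x1d, mem[0x17]=0xb9, mem[0x0a]=0x55, mem[0x19]=0xc7

MEM[0x02,0x25,0x17,0x0a,0x19] = c7 1d b9 55 c7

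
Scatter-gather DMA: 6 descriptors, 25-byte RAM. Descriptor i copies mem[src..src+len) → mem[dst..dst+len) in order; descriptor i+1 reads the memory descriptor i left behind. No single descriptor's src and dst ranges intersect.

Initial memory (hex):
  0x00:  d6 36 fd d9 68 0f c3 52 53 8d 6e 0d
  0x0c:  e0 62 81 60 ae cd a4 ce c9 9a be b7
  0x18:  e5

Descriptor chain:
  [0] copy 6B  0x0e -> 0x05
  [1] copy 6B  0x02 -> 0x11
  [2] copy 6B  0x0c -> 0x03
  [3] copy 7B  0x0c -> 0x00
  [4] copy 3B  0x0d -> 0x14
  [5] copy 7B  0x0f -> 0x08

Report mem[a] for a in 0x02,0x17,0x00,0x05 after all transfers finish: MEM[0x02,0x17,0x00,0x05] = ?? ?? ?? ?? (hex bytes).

D0: mem[0x05..0x0a] <- [81 60 ae cd a4 ce]
D1: mem[0x11..0x16] <- [fd d9 68 81 60 ae]
D2: mem[0x03..0x08] <- [e0 62 81 60 ae fd]
D3: mem[0x00..0x06] <- [e0 62 81 60 ae fd d9]
D4: mem[0x14..0x16] <- [62 81 60]
D5: mem[0x08..0x0e] <- [60 ae fd d9 68 62 81]
query mem[0x02]=0x81, mem[0x17]=0xb7, mem[0x00]=0xe0, mem[0x05]=0xfd

MEM[0x02,0x17,0x00,0x05] = 81 b7 e0 fd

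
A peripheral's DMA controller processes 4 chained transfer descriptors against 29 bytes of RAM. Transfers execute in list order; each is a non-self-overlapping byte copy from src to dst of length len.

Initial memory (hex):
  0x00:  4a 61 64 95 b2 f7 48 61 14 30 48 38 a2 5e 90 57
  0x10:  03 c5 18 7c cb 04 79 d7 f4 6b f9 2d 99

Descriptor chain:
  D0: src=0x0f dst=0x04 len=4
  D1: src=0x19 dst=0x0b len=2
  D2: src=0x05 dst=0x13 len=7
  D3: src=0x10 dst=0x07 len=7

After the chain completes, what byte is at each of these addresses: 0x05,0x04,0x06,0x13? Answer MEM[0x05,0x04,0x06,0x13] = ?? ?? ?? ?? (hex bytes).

MEM[0x05,0x04,0x06,0x13] = 03 57 c5 03

[0] 0x0f->0x04 len=4 : 57 03 c5 18
[1] 0x19->0x0b len=2 : 6b f9
[2] 0x05->0x13 len=7 : 03 c5 18 14 30 48 6b
[3] 0x10->0x07 len=7 : 03 c5 18 03 c5 18 14
query mem[0x05]=0x03, mem[0x04]=0x57, mem[0x06]=0xc5, mem[0x13]=0x03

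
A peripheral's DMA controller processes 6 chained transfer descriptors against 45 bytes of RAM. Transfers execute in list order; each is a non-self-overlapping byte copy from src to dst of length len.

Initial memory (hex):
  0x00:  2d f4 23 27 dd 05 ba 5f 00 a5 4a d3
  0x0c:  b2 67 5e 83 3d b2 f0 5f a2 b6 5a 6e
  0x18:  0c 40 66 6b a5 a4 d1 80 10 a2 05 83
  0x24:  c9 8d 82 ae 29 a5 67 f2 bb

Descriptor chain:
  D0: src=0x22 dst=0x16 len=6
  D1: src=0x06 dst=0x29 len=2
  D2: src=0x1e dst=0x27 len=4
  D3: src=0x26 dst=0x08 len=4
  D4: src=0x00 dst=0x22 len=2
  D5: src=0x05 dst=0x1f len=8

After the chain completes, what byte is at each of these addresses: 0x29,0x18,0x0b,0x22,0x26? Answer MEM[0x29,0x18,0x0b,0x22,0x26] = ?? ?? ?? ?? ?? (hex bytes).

MEM[0x29,0x18,0x0b,0x22,0x26] = 10 c9 10 82 b2

D0: mem[0x16..0x1b] <- [05 83 c9 8d 82 ae]
D1: mem[0x29..0x2a] <- [ba 5f]
D2: mem[0x27..0x2a] <- [d1 80 10 a2]
D3: mem[0x08..0x0b] <- [82 d1 80 10]
D4: mem[0x22..0x23] <- [2d f4]
D5: mem[0x1f..0x26] <- [05 ba 5f 82 d1 80 10 b2]
query mem[0x29]=0x10, mem[0x18]=0xc9, mem[0x0b]=0x10, mem[0x22]=0x82, mem[0x26]=0xb2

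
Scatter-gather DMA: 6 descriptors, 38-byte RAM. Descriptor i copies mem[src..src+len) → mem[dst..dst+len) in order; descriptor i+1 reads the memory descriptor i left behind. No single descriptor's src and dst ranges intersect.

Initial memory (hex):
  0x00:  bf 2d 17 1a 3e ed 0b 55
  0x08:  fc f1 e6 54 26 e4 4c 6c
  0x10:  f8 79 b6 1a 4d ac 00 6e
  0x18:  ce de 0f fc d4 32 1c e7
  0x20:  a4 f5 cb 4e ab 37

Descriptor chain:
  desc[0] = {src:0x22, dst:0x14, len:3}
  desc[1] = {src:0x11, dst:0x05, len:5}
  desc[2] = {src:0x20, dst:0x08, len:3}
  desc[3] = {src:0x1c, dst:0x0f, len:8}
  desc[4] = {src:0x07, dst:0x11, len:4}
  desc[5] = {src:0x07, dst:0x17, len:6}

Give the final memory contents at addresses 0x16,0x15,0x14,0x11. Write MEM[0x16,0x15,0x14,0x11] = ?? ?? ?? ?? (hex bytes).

#0 dst[0x14+3] := {0xcb,0x4e,0xab}
#1 dst[0x05+5] := {0x79,0xb6,0x1a,0xcb,0x4e}
#2 dst[0x08+3] := {0xa4,0xf5,0xcb}
#3 dst[0x0f+8] := {0xd4,0x32,0x1c,0xe7,0xa4,0xf5,0xcb,0x4e}
#4 dst[0x11+4] := {0x1a,0xa4,0xf5,0xcb}
#5 dst[0x17+6] := {0x1a,0xa4,0xf5,0xcb,0x54,0x26}
query mem[0x16]=0x4e, mem[0x15]=0xcb, mem[0x14]=0xcb, mem[0x11]=0x1a

MEM[0x16,0x15,0x14,0x11] = 4e cb cb 1a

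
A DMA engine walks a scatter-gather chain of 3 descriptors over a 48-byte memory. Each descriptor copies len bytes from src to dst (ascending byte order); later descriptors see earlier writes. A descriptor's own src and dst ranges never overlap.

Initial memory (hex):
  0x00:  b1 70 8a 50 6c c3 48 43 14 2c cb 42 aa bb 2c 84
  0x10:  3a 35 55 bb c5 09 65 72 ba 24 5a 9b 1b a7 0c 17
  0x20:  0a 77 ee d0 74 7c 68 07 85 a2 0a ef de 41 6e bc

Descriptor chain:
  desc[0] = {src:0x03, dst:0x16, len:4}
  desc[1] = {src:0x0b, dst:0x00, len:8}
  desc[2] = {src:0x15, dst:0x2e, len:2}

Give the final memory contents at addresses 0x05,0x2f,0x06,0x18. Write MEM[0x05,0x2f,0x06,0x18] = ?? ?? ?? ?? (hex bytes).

[0] 0x03->0x16 len=4 : 50 6c c3 48
[1] 0x0b->0x00 len=8 : 42 aa bb 2c 84 3a 35 55
[2] 0x15->0x2e len=2 : 09 50
query mem[0x05]=0x3a, mem[0x2f]=0x50, mem[0x06]=0x35, mem[0x18]=0xc3

MEM[0x05,0x2f,0x06,0x18] = 3a 50 35 c3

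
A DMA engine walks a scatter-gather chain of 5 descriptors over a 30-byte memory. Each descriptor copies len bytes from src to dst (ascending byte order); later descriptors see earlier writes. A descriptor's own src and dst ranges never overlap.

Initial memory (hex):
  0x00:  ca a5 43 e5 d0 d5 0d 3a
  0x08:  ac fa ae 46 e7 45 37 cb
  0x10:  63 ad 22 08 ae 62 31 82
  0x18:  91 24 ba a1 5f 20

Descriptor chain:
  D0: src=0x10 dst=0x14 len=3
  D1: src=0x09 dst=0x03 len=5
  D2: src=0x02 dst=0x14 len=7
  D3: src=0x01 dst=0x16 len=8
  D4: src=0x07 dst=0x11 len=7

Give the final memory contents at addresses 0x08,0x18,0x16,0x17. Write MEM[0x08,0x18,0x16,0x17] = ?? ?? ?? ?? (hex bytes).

MEM[0x08,0x18,0x16,0x17] = ac fa e7 45

[0] 0x10->0x14 len=3 : 63 ad 22
[1] 0x09->0x03 len=5 : fa ae 46 e7 45
[2] 0x02->0x14 len=7 : 43 fa ae 46 e7 45 ac
[3] 0x01->0x16 len=8 : a5 43 fa ae 46 e7 45 ac
[4] 0x07->0x11 len=7 : 45 ac fa ae 46 e7 45
query mem[0x08]=0xac, mem[0x18]=0xfa, mem[0x16]=0xe7, mem[0x17]=0x45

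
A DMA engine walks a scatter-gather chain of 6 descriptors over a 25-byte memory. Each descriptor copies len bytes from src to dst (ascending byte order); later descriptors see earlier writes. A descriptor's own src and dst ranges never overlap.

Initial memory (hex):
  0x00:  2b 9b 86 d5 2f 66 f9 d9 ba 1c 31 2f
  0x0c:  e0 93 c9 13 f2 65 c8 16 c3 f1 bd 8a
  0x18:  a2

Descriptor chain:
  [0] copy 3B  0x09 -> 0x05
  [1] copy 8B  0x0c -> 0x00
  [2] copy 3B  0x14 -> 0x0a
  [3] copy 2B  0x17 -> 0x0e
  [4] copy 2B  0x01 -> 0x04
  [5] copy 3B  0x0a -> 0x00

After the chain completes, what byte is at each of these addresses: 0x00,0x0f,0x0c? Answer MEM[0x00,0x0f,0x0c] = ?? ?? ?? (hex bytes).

MEM[0x00,0x0f,0x0c] = c3 a2 bd

[0] 0x09->0x05 len=3 : 1c 31 2f
[1] 0x0c->0x00 len=8 : e0 93 c9 13 f2 65 c8 16
[2] 0x14->0x0a len=3 : c3 f1 bd
[3] 0x17->0x0e len=2 : 8a a2
[4] 0x01->0x04 len=2 : 93 c9
[5] 0x0a->0x00 len=3 : c3 f1 bd
query mem[0x00]=0xc3, mem[0x0f]=0xa2, mem[0x0c]=0xbd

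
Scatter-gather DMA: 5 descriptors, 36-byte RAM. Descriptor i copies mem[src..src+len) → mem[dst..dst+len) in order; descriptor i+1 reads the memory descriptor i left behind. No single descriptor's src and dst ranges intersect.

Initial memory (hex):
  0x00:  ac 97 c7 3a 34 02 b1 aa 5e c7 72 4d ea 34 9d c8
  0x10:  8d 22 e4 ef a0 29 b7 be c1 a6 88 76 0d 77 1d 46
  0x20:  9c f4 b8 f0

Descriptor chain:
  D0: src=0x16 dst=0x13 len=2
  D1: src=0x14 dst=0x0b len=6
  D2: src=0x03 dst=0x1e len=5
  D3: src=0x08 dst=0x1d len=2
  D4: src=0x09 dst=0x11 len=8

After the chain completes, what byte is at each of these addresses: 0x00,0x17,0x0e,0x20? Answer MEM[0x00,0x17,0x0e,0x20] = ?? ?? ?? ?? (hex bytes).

MEM[0x00,0x17,0x0e,0x20] = ac c1 be 02

D0: mem[0x13..0x14] <- [b7 be]
D1: mem[0x0b..0x10] <- [be 29 b7 be c1 a6]
D2: mem[0x1e..0x22] <- [3a 34 02 b1 aa]
D3: mem[0x1d..0x1e] <- [5e c7]
D4: mem[0x11..0x18] <- [c7 72 be 29 b7 be c1 a6]
query mem[0x00]=0xac, mem[0x17]=0xc1, mem[0x0e]=0xbe, mem[0x20]=0x02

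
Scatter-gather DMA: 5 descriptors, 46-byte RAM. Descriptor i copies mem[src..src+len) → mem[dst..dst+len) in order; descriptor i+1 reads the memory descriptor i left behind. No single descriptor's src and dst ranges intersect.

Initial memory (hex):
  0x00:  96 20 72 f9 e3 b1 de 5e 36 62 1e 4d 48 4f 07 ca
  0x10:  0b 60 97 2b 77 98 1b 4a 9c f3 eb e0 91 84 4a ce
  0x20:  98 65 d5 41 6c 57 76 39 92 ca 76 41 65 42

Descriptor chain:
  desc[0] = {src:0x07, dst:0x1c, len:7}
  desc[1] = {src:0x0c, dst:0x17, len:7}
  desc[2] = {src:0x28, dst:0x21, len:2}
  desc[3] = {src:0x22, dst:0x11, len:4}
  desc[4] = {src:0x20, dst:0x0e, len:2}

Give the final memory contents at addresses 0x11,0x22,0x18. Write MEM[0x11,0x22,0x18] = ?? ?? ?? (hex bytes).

MEM[0x11,0x22,0x18] = ca ca 4f

#0 dst[0x1c+7] := {0x5e,0x36,0x62,0x1e,0x4d,0x48,0x4f}
#1 dst[0x17+7] := {0x48,0x4f,0x07,0xca,0x0b,0x60,0x97}
#2 dst[0x21+2] := {0x92,0xca}
#3 dst[0x11+4] := {0xca,0x41,0x6c,0x57}
#4 dst[0x0e+2] := {0x4d,0x92}
query mem[0x11]=0xca, mem[0x22]=0xca, mem[0x18]=0x4f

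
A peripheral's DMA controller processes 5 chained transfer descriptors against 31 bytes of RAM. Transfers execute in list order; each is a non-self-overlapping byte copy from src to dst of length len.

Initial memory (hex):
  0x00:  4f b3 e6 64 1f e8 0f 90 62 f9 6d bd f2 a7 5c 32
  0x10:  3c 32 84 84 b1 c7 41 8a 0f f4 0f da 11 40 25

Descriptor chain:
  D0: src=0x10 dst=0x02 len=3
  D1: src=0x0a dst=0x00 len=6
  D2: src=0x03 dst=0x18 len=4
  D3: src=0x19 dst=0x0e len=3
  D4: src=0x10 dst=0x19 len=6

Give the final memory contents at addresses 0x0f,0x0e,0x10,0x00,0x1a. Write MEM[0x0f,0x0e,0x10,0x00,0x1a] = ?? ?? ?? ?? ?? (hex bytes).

MEM[0x0f,0x0e,0x10,0x00,0x1a] = 32 5c 0f 6d 32

  after D0: wrote 3B at 0x02 = 3c3284
  after D1: wrote 6B at 0x00 = 6dbdf2a75c32
  after D2: wrote 4B at 0x18 = a75c320f
  after D3: wrote 3B at 0x0e = 5c320f
  after D4: wrote 6B at 0x19 = 0f328484b1c7
query mem[0x0f]=0x32, mem[0x0e]=0x5c, mem[0x10]=0x0f, mem[0x00]=0x6d, mem[0x1a]=0x32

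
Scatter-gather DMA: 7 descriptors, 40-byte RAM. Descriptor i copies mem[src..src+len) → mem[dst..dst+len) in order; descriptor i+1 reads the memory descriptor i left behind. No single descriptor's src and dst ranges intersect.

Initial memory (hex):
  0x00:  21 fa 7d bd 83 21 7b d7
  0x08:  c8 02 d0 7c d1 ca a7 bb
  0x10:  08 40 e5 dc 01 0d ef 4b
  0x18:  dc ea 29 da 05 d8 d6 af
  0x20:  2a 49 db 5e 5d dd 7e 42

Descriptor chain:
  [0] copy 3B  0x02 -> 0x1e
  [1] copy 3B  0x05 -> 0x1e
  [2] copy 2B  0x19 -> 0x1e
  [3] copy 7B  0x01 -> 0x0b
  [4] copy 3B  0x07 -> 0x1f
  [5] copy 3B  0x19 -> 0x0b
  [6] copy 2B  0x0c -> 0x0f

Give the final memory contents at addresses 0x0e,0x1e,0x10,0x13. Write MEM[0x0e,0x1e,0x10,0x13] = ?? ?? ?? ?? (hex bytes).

[0] 0x02->0x1e len=3 : 7d bd 83
[1] 0x05->0x1e len=3 : 21 7b d7
[2] 0x19->0x1e len=2 : ea 29
[3] 0x01->0x0b len=7 : fa 7d bd 83 21 7b d7
[4] 0x07->0x1f len=3 : d7 c8 02
[5] 0x19->0x0b len=3 : ea 29 da
[6] 0x0c->0x0f len=2 : 29 da
query mem[0x0e]=0x83, mem[0x1e]=0xea, mem[0x10]=0xda, mem[0x13]=0xdc

MEM[0x0e,0x1e,0x10,0x13] = 83 ea da dc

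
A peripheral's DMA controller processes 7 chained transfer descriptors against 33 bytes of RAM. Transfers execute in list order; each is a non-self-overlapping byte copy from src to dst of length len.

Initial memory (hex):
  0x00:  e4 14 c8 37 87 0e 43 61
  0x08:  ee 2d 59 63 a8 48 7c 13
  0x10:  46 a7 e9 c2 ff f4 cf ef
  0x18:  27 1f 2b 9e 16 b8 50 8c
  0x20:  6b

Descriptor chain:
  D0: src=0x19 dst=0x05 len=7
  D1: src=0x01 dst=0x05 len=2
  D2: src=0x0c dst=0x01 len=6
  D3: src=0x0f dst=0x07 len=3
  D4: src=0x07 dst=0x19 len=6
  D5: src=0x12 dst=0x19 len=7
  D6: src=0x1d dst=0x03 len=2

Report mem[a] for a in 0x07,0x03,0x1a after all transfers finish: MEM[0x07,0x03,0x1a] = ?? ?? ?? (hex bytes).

  after D0: wrote 7B at 0x05 = 1f2b9e16b8508c
  after D1: wrote 2B at 0x05 = 14c8
  after D2: wrote 6B at 0x01 = a8487c1346a7
  after D3: wrote 3B at 0x07 = 1346a7
  after D4: wrote 6B at 0x19 = 1346a7508ca8
  after D5: wrote 7B at 0x19 = e9c2fff4cfef27
  after D6: wrote 2B at 0x03 = cfef
query mem[0x07]=0x13, mem[0x03]=0xcf, mem[0x1a]=0xc2

MEM[0x07,0x03,0x1a] = 13 cf c2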